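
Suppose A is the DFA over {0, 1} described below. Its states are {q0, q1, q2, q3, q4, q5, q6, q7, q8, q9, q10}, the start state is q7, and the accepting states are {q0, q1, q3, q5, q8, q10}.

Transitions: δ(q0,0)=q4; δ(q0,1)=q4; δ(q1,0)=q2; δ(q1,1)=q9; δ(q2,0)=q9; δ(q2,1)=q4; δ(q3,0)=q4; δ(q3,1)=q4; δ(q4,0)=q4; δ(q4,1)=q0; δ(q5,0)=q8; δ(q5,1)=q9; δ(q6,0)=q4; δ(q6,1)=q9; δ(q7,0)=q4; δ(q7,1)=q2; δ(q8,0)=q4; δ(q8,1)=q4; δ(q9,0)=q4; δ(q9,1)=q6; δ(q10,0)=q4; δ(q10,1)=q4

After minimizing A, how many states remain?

5

First remove the unreachable states {q1,q3,q5,q8,q10}; 6 states remain.
Start with accepting vs non-accepting: {q0} | {q2,q4,q6,q7,q9}.
Refine {q2,q4,q6,q7,q9} on symbol 1: members go to different blocks, giving {q2,q6,q7,q9} and {q4}.
Refine {q2,q6,q7,q9} on symbol 0: members go to different blocks, giving {q6,q7,q9} and {q2}.
Split {q6,q7,q9} by δ(·,1) → {q6,q9} and {q7}.
No further refinement is possible. Final partition (5 blocks): {q0} | {q6,q9} | {q4} | {q2} | {q7}.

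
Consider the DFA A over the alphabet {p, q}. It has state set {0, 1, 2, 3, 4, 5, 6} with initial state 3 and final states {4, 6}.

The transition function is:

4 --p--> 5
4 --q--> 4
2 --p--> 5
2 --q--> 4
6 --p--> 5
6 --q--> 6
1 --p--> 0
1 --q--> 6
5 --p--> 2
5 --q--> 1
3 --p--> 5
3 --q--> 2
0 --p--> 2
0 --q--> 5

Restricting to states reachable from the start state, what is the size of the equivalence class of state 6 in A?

Every state is reachable, so we keep all 7.
Initial partition by acceptance: {4,6} | {0,1,2,3,5}.
Refine {0,1,2,3,5} on symbol q: members go to different blocks, giving {0,3,5} and {1,2}.
On input p, block {0,3,5} splits into {0,5} and {3}.
Refine {0,5} on symbol q: members go to different blocks, giving {0} and {5}.
Refine {1,2} on symbol p: members go to different blocks, giving {1} and {2}.
Stable partition: {4,6} | {0} | {1} | {3} | {5} | {2} — 6 equivalence classes.
The equivalence class containing 6 is {4,6}, of size 2.

2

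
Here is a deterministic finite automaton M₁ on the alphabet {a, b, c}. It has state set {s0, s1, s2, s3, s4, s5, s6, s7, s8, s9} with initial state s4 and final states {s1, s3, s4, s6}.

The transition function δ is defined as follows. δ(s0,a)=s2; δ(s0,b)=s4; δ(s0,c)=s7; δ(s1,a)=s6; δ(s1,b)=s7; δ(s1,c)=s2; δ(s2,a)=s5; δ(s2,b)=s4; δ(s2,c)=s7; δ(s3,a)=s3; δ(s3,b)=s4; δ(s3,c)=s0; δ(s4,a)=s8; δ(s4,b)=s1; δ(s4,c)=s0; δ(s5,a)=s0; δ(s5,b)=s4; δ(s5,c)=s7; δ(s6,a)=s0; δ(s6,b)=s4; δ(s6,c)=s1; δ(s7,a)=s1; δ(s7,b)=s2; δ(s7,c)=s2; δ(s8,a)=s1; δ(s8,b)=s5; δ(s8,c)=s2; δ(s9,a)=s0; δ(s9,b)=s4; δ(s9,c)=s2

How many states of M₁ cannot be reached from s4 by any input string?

2

BFS from s4 reaches {s0, s1, s2, s4, s5, s6, s7, s8}; the 2 state(s) s3, s9 are never visited.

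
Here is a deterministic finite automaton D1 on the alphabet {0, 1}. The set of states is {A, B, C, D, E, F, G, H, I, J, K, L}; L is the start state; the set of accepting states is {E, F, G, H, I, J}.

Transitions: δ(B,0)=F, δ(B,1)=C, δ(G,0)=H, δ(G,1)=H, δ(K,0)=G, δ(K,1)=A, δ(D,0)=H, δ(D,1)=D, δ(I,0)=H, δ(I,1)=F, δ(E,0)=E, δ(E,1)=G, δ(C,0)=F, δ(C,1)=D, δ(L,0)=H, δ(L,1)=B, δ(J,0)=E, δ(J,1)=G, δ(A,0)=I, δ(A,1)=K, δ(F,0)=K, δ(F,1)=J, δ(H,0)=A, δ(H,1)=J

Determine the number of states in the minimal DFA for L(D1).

Initial partition by acceptance: {E,F,G,H,I,J} | {A,B,C,D,K,L}.
Refine {E,F,G,H,I,J} on symbol 0: members go to different blocks, giving {E,G,I,J} and {F,H}.
On input 0, block {E,G,I,J} splits into {E,J} and {G,I}.
On input 0, block {A,B,C,D,K,L} splits into {B,C,D,L} and {A,K}.
The partition is now stable with 5 blocks: {E,J} | {B,C,D,L} | {F,H} | {G,I} | {A,K}.

5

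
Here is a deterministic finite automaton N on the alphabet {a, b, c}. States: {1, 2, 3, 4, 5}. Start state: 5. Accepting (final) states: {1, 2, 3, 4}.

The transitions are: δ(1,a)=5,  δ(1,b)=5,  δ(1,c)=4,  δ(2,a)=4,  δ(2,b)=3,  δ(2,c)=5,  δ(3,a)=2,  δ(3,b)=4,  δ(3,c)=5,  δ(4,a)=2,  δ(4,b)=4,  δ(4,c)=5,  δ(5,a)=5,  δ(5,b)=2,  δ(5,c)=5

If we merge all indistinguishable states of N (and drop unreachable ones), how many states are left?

2

States {1} cannot be reached from the start state, so discard them.
Initial partition by acceptance: {2,3,4} | {5}.
No further refinement is possible. Final partition (2 blocks): {2,3,4} | {5}.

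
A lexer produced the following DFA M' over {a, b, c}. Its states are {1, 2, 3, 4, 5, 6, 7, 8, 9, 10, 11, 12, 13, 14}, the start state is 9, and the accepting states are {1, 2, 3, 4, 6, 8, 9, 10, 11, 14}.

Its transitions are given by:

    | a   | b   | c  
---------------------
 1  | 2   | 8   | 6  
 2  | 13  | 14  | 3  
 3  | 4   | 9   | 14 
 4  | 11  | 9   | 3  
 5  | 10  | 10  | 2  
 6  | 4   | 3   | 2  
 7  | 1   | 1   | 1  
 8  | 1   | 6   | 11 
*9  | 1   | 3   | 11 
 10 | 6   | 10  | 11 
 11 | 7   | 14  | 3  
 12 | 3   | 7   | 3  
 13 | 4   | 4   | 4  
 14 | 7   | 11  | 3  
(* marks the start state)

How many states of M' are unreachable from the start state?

BFS from 9 reaches {1, 2, 3, 4, 6, 7, 8, 9, 11, 13, 14}; the 3 state(s) 5, 10, 12 are never visited.

3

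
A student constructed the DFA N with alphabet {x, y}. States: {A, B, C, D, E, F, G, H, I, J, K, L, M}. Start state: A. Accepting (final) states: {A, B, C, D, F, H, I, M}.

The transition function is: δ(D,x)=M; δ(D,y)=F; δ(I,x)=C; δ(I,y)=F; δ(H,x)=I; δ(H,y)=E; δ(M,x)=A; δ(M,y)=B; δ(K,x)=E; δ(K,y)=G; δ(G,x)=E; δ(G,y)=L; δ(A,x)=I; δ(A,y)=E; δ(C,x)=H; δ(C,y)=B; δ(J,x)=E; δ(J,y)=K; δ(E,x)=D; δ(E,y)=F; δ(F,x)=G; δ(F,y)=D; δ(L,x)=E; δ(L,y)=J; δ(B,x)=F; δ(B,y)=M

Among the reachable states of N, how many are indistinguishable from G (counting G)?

4

All states are reachable from the start state.
Start with accepting vs non-accepting: {A,B,C,D,F,H,I,M} | {E,G,J,K,L}.
Split {A,B,C,D,F,H,I,M} by δ(·,x) → {A,B,C,D,H,I,M} and {F}.
Split {A,B,C,D,H,I,M} by δ(·,x) → {A,C,D,H,I,M} and {B}.
Refine {A,C,D,H,I,M} on symbol y: members go to different blocks, giving {A,H} and {C,M} and {D,I}.
On input x, block {E,G,J,K,L} splits into {G,J,K,L} and {E}.
No further refinement is possible. Final partition (7 blocks): {A,H} | {G,J,K,L} | {F} | {B} | {C,M} | {D,I} | {E}.
The equivalence class containing G is {G,J,K,L}, of size 4.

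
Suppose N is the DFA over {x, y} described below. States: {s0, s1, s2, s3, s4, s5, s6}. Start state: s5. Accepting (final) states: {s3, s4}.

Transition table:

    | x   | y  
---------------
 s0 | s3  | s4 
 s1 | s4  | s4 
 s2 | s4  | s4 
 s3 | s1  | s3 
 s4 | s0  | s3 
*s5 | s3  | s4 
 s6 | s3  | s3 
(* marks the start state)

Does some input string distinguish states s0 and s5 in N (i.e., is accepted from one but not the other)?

No

Reachable states from the start: {s0,s1,s3,s4,s5}. Unreachable: {s2,s6} — drop them.
Initial partition by acceptance: {s3,s4} | {s0,s1,s5}.
The partition is now stable with 2 blocks: {s3,s4} | {s0,s1,s5}.
s0 and s5 lie in the same block of the stable partition, so they are equivalent — no string distinguishes them.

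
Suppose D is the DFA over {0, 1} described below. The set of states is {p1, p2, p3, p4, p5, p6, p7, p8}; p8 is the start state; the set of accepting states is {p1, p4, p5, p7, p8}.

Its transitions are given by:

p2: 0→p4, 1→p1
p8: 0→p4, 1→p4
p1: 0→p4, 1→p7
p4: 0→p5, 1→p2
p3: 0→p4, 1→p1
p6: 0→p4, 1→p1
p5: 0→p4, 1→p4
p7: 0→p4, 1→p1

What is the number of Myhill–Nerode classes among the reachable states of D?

States {p3,p6} cannot be reached from the start state, so discard them.
Initial partition by acceptance: {p1,p4,p5,p7,p8} | {p2}.
Split {p1,p4,p5,p7,p8} by δ(·,1) → {p1,p5,p7,p8} and {p4}.
Refine {p1,p5,p7,p8} on symbol 1: members go to different blocks, giving {p1,p7} and {p5,p8}.
The partition is now stable with 4 blocks: {p1,p7} | {p2} | {p4} | {p5,p8}.

4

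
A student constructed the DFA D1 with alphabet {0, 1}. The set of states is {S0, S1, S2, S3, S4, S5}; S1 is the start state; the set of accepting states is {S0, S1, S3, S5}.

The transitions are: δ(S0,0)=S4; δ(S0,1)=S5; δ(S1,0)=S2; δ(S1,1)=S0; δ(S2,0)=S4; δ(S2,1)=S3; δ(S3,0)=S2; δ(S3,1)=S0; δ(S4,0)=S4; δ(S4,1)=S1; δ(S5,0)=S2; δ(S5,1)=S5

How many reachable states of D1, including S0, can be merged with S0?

Every state is reachable, so we keep all 6.
Start with accepting vs non-accepting: {S0,S1,S3,S5} | {S2,S4}.
Stable partition: {S0,S1,S3,S5} | {S2,S4} — 2 equivalence classes.
The equivalence class containing S0 is {S0,S1,S3,S5}, of size 4.

4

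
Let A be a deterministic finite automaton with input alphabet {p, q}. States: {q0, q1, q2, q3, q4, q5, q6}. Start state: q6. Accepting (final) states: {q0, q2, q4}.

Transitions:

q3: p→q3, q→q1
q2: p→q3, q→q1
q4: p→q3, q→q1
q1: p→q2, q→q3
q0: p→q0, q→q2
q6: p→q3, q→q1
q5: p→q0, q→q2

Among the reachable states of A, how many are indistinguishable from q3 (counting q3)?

2

Reachable states from the start: {q1,q2,q3,q6}. Unreachable: {q0,q4,q5} — drop them.
Start with accepting vs non-accepting: {q2} | {q1,q3,q6}.
Refine {q1,q3,q6} on symbol p: members go to different blocks, giving {q3,q6} and {q1}.
No further refinement is possible. Final partition (3 blocks): {q2} | {q3,q6} | {q1}.
State q3 belongs to the block {q3,q6}, which has 2 states.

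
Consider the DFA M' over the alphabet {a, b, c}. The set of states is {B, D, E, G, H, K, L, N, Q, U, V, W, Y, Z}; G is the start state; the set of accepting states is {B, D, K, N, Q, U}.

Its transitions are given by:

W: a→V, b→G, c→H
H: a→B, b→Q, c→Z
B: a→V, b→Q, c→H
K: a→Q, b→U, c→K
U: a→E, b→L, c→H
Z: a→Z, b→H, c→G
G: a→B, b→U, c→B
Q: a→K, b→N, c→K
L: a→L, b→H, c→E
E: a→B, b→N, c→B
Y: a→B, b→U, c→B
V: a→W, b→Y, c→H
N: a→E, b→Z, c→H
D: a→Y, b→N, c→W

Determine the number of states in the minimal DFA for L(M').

First remove the unreachable states {D}; 13 states remain.
Initial partition by acceptance: {B,K,N,Q,U} | {E,G,H,L,V,W,Y,Z}.
Refine {B,K,N,Q,U} on symbol a: members go to different blocks, giving {B,N,U} and {K,Q}.
On input b, block {B,N,U} splits into {N,U} and {B}.
Split {E,G,H,L,V,W,Y,Z} by δ(·,a) → {E,G,H,Y} and {L,V,W,Z}.
Refine {E,G,H,Y} on symbol b: members go to different blocks, giving {E,G,Y} and {H}.
On input b, block {L,V,W,Z} splits into {L,Z} and {V,W}.
No further refinement is possible. Final partition (7 blocks): {N,U} | {E,G,Y} | {K,Q} | {B} | {L,Z} | {H} | {V,W}.

7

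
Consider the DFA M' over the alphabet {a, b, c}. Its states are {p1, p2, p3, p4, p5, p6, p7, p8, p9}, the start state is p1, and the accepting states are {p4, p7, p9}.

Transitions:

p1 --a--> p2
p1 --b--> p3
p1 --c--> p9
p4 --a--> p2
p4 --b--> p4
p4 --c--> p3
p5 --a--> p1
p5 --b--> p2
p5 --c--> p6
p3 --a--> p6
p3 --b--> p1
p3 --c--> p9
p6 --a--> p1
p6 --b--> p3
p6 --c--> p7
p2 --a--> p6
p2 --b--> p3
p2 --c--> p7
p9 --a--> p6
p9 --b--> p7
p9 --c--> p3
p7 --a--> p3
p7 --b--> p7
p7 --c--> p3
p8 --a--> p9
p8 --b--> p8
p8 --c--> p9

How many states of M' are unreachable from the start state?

No path from p1 leads to p4, p5, p8; the other 6 states are all reachable.

3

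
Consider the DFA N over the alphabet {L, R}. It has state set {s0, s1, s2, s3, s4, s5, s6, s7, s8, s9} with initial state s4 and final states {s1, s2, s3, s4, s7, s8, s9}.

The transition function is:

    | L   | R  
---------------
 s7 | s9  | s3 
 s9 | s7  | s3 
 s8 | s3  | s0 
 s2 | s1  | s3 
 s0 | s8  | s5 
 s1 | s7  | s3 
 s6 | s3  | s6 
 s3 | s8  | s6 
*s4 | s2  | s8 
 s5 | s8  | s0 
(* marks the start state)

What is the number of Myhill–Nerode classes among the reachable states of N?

Start with accepting vs non-accepting: {s1,s2,s3,s4,s7,s8,s9} | {s0,s5,s6}.
Split {s1,s2,s3,s4,s7,s8,s9} by δ(·,R) → {s1,s2,s4,s7,s9} and {s3,s8}.
Stable partition: {s1,s2,s4,s7,s9} | {s0,s5,s6} | {s3,s8} — 3 equivalence classes.

3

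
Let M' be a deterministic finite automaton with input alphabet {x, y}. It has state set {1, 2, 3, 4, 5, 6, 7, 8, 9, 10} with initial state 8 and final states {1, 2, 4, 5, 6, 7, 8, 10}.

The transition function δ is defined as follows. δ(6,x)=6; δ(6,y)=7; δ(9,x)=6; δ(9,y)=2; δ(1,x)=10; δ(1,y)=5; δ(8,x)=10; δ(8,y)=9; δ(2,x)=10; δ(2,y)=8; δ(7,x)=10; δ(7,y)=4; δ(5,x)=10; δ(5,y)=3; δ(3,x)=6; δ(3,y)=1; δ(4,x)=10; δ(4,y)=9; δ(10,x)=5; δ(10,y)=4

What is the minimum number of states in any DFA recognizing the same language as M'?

All states are reachable from the start state.
Initial partition by acceptance: {1,2,4,5,6,7,8,10} | {3,9}.
Split {1,2,4,5,6,7,8,10} by δ(·,y) → {1,2,6,7,10} and {4,5,8}.
On input x, block {1,2,6,7,10} splits into {1,2,6,7} and {10}.
On input x, block {1,2,6,7} splits into {1,2,7} and {6}.
The partition is now stable with 5 blocks: {1,2,7} | {3,9} | {4,5,8} | {10} | {6}.

5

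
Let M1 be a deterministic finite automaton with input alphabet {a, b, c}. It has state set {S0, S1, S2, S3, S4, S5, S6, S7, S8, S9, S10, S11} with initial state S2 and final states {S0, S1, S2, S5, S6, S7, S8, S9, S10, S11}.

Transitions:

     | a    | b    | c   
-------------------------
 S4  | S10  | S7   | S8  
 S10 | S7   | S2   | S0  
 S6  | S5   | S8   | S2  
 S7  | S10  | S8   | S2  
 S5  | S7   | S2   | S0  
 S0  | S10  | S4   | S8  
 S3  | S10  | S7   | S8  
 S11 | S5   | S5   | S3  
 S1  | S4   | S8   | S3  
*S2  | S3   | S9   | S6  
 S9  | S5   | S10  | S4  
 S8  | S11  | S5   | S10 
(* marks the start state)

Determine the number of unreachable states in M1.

1

BFS from S2 reaches {S0, S2, S3, S4, S5, S6, S7, S8, S9, S10, S11}; the 1 state(s) S1 are never visited.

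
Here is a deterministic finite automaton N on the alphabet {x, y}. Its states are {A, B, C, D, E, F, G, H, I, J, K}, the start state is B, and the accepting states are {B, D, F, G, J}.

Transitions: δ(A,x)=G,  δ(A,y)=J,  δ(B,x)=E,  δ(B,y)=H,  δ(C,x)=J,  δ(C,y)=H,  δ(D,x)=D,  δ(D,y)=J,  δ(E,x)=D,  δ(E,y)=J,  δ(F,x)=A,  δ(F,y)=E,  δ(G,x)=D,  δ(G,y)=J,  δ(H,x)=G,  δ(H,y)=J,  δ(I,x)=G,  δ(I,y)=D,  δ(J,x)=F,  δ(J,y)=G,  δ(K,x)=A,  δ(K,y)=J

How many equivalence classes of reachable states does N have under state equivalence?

First remove the unreachable states {C,I,K}; 8 states remain.
Start with accepting vs non-accepting: {B,D,F,G,J} | {A,E,H}.
Refine {B,D,F,G,J} on symbol x: members go to different blocks, giving {D,G,J} and {B,F}.
Refine {D,G,J} on symbol x: members go to different blocks, giving {D,G} and {J}.
The partition is now stable with 4 blocks: {D,G} | {A,E,H} | {B,F} | {J}.

4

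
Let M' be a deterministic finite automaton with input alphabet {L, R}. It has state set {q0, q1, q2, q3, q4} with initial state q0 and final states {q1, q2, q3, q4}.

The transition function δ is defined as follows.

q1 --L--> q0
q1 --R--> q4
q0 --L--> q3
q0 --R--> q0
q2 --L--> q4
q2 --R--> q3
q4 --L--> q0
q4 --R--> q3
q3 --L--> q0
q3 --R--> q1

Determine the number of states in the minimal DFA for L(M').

2

Reachable states from the start: {q0,q1,q3,q4}. Unreachable: {q2} — drop them.
P0 = {q1,q3,q4} | {q0}.
No further refinement is possible. Final partition (2 blocks): {q1,q3,q4} | {q0}.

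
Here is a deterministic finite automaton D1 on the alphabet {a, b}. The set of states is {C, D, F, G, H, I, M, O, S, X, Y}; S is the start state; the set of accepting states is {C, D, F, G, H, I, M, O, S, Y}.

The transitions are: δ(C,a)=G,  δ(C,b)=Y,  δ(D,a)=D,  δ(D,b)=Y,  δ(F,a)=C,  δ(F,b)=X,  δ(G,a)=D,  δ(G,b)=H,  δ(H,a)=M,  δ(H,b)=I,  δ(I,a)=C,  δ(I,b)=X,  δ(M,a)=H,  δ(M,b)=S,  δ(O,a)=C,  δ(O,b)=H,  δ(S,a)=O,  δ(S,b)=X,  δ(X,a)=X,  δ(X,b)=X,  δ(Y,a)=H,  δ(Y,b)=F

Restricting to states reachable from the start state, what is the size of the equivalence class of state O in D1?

4

Initial partition by acceptance: {C,D,F,G,H,I,M,O,S,Y} | {X}.
Refine {C,D,F,G,H,I,M,O,S,Y} on symbol b: members go to different blocks, giving {C,D,G,H,M,O,Y} and {F,I,S}.
Refine {C,D,G,H,M,O,Y} on symbol b: members go to different blocks, giving {C,D,G,O} and {H,M,Y}.
The partition is now stable with 4 blocks: {C,D,G,O} | {X} | {F,I,S} | {H,M,Y}.
The equivalence class containing O is {C,D,G,O}, of size 4.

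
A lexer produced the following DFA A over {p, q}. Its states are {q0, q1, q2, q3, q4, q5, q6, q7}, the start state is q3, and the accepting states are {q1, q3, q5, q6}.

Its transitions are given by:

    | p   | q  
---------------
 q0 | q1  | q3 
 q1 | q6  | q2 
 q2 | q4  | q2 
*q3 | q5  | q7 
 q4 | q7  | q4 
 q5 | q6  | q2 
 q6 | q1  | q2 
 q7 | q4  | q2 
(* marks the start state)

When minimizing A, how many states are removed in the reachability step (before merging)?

BFS from q3 reaches {q1, q2, q3, q4, q5, q6, q7}; the 1 state(s) q0 are never visited.

1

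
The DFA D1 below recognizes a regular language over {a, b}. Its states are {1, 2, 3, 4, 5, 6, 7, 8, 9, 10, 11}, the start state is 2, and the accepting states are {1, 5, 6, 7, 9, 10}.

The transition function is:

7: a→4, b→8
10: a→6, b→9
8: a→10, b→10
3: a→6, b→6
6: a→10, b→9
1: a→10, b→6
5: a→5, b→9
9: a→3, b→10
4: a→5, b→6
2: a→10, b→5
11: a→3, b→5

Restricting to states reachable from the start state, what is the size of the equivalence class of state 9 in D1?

First remove the unreachable states {1,4,7,8,11}; 6 states remain.
P0 = {5,6,9,10} | {2,3}.
Split {5,6,9,10} by δ(·,a) → {5,6,10} and {9}.
No further refinement is possible. Final partition (3 blocks): {5,6,10} | {2,3} | {9}.
The equivalence class containing 9 is {9}, of size 1.

1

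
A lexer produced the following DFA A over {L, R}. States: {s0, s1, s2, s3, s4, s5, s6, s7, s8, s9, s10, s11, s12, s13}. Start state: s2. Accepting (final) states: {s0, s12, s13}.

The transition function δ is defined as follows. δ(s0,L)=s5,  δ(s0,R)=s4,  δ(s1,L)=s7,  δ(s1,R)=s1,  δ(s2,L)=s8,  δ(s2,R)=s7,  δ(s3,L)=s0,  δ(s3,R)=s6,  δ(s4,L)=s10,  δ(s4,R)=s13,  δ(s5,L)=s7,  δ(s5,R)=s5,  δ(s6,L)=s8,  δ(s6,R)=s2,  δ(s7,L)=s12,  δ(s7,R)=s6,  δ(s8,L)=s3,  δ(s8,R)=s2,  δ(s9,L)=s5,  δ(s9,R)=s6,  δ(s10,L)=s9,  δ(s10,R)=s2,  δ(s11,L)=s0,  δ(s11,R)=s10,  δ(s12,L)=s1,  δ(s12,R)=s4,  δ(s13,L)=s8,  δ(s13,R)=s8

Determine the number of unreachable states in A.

1

Starting at s2 and following transitions, the reachable set is {s0, s1, s2, s3, s4, s5, s6, s7, s8, s9, s10, s12, s13}. That leaves s11 unreachable — 1 in total.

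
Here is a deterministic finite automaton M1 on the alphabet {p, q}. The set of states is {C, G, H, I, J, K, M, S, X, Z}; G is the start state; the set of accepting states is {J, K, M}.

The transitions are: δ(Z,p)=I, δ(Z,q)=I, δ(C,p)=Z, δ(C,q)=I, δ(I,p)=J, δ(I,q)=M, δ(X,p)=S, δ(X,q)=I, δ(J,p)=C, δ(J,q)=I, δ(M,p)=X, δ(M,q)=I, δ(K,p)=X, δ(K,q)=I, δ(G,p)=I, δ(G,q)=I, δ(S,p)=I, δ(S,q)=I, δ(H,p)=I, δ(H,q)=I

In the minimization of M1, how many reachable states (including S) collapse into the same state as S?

Reachable states from the start: {C,G,I,J,M,S,X,Z}. Unreachable: {H,K} — drop them.
P0 = {J,M} | {C,G,I,S,X,Z}.
Refine {C,G,I,S,X,Z} on symbol p: members go to different blocks, giving {C,G,S,X,Z} and {I}.
Split {C,G,S,X,Z} by δ(·,p) → {G,S,Z} and {C,X}.
Stable partition: {J,M} | {G,S,Z} | {I} | {C,X} — 4 equivalence classes.
State S belongs to the block {G,S,Z}, which has 3 states.

3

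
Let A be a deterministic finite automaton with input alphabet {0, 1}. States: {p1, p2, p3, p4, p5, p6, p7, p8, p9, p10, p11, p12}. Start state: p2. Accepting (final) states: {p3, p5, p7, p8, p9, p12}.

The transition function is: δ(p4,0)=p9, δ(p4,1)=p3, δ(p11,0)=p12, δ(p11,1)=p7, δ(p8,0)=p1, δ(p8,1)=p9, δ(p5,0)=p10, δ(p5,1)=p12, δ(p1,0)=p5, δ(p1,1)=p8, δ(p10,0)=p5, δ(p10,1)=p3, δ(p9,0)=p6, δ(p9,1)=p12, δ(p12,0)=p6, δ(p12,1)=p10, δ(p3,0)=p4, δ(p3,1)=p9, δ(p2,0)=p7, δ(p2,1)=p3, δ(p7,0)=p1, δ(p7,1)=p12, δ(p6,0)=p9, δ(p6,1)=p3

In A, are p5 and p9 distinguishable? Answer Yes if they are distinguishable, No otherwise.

No

Reachable states from the start: {p1,p2,p3,p4,p5,p6,p7,p8,p9,p10,p12}. Unreachable: {p11} — drop them.
P0 = {p3,p5,p7,p8,p9,p12} | {p1,p2,p4,p6,p10}.
Refine {p3,p5,p7,p8,p9,p12} on symbol 1: members go to different blocks, giving {p3,p5,p7,p8,p9} and {p12}.
Refine {p3,p5,p7,p8,p9} on symbol 1: members go to different blocks, giving {p5,p7,p9} and {p3,p8}.
No further refinement is possible. Final partition (4 blocks): {p5,p7,p9} | {p1,p2,p4,p6,p10} | {p12} | {p3,p8}.
p5 and p9 lie in the same block of the stable partition, so they are equivalent — no string distinguishes them.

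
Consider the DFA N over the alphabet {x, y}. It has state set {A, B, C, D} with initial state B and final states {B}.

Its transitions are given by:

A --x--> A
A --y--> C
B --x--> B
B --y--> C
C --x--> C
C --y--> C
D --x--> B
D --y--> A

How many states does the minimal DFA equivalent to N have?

2

Reachable states from the start: {B,C}. Unreachable: {A,D} — drop them.
Start with accepting vs non-accepting: {B} | {C}.
No further refinement is possible. Final partition (2 blocks): {B} | {C}.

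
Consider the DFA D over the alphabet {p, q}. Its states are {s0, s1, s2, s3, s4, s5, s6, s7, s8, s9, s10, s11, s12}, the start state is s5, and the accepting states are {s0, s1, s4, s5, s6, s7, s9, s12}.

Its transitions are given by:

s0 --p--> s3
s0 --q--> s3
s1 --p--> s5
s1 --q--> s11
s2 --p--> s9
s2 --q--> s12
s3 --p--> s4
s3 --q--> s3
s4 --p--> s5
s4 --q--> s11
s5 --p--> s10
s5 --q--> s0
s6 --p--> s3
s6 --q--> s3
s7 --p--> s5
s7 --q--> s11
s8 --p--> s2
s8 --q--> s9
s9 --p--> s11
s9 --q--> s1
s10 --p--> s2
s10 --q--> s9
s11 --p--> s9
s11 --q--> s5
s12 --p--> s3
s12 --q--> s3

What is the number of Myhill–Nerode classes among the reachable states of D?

8

States {s6,s7,s8} cannot be reached from the start state, so discard them.
P0 = {s0,s1,s4,s5,s9,s12} | {s2,s3,s10,s11}.
Refine {s0,s1,s4,s5,s9,s12} on symbol p: members go to different blocks, giving {s0,s5,s9,s12} and {s1,s4}.
On input q, block {s0,s5,s9,s12} splits into {s0,s12} and {s5} and {s9}.
Split {s2,s3,s10,s11} by δ(·,p) → {s2,s11} and {s3} and {s10}.
Split {s2,s11} by δ(·,q) → {s2} and {s11}.
No further refinement is possible. Final partition (8 blocks): {s0,s12} | {s2} | {s1,s4} | {s5} | {s9} | {s3} | {s10} | {s11}.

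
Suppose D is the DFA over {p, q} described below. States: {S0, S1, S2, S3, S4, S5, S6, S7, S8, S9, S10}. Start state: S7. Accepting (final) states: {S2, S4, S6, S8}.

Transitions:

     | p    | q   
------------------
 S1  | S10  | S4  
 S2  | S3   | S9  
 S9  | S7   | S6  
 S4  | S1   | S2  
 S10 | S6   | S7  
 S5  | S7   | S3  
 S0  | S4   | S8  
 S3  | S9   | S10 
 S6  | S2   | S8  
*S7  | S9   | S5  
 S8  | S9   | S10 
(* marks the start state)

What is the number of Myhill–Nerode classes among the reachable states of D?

First remove the unreachable states {S0,S1,S4}; 8 states remain.
P0 = {S2,S6,S8} | {S3,S5,S7,S9,S10}.
Split {S2,S6,S8} by δ(·,p) → {S2,S8} and {S6}.
On input p, block {S3,S5,S7,S9,S10} splits into {S3,S5,S7,S9} and {S10}.
Refine {S2,S8} on symbol q: members go to different blocks, giving {S2} and {S8}.
Split {S3,S5,S7,S9} by δ(·,q) → {S5,S7} and {S3} and {S9}.
On input p, block {S5,S7} splits into {S5} and {S7}.
The partition is now stable with 8 blocks: {S2} | {S5} | {S6} | {S10} | {S8} | {S3} | {S9} | {S7}.

8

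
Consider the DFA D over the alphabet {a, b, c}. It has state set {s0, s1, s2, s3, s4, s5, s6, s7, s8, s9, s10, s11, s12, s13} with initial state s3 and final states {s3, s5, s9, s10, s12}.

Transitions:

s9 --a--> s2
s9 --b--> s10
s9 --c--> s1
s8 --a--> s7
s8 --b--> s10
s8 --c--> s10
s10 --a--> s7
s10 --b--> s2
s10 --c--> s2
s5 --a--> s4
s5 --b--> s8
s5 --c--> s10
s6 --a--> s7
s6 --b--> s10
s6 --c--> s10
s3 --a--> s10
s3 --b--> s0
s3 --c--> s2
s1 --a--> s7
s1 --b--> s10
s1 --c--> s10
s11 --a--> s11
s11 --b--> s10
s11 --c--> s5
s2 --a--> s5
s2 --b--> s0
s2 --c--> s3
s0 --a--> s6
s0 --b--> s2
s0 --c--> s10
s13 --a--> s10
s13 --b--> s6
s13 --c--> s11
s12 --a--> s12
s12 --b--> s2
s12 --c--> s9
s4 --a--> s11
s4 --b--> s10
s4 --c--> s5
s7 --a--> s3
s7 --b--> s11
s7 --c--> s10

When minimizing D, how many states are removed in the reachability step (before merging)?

Starting at s3 and following transitions, the reachable set is {s0, s2, s3, s4, s5, s6, s7, s8, s10, s11}. That leaves s1, s9, s12, s13 unreachable — 4 in total.

4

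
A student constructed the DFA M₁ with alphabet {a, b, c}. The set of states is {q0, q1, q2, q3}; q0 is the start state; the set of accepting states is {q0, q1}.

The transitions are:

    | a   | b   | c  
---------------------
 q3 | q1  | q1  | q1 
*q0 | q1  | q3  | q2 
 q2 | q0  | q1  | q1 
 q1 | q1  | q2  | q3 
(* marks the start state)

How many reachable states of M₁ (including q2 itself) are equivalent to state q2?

2

All states are reachable from the start state.
P0 = {q0,q1} | {q2,q3}.
No further refinement is possible. Final partition (2 blocks): {q0,q1} | {q2,q3}.
State q2 belongs to the block {q2,q3}, which has 2 states.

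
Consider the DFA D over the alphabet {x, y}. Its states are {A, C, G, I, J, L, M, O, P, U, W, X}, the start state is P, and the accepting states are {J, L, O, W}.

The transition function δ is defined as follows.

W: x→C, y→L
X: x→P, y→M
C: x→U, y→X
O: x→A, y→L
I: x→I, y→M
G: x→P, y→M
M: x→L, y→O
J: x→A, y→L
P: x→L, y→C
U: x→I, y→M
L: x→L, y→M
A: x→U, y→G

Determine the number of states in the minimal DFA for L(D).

First remove the unreachable states {J,W}; 10 states remain.
P0 = {L,O} | {A,C,G,I,M,P,U,X}.
Split {L,O} by δ(·,x) → {O} and {L}.
On input x, block {A,C,G,I,M,P,U,X} splits into {A,C,G,I,U,X} and {M,P}.
Split {A,C,G,I,U,X} by δ(·,x) → {A,C,I,U} and {G,X}.
Split {A,C,I,U} by δ(·,y) → {I,U} and {A,C}.
On input y, block {M,P} splits into {P} and {M}.
No further refinement is possible. Final partition (7 blocks): {O} | {I,U} | {L} | {P} | {G,X} | {A,C} | {M}.

7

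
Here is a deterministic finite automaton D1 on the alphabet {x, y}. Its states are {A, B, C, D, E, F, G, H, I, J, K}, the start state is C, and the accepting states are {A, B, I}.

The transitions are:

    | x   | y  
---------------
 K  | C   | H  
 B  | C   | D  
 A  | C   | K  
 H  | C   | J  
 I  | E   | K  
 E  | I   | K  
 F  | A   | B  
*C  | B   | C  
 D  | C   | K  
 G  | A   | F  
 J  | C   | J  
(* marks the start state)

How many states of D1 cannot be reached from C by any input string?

Starting at C and following transitions, the reachable set is {B, C, D, H, J, K}. That leaves A, E, F, G, I unreachable — 5 in total.

5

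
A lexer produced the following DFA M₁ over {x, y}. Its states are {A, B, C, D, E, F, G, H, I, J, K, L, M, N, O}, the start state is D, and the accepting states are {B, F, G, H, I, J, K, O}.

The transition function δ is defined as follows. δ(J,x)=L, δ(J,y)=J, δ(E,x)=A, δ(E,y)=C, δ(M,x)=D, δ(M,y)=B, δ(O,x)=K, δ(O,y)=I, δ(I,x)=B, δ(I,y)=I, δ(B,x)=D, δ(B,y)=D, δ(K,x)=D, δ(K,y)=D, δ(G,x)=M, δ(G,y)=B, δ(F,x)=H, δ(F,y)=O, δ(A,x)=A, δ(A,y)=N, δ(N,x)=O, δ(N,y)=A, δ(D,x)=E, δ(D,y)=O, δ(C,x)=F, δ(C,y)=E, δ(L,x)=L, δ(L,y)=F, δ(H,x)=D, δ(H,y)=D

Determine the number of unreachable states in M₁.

4

No path from D leads to G, J, L, M; the other 11 states are all reachable.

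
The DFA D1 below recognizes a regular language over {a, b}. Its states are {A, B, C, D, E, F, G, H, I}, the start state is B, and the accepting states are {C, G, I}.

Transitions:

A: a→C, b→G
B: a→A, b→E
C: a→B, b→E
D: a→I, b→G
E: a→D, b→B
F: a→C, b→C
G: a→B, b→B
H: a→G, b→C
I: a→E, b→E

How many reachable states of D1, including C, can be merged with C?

Reachable states from the start: {A,B,C,D,E,G,I}. Unreachable: {F,H} — drop them.
Initial partition by acceptance: {C,G,I} | {A,B,D,E}.
On input a, block {A,B,D,E} splits into {A,D} and {B,E}.
The partition is now stable with 3 blocks: {C,G,I} | {A,D} | {B,E}.
State C belongs to the block {C,G,I}, which has 3 states.

3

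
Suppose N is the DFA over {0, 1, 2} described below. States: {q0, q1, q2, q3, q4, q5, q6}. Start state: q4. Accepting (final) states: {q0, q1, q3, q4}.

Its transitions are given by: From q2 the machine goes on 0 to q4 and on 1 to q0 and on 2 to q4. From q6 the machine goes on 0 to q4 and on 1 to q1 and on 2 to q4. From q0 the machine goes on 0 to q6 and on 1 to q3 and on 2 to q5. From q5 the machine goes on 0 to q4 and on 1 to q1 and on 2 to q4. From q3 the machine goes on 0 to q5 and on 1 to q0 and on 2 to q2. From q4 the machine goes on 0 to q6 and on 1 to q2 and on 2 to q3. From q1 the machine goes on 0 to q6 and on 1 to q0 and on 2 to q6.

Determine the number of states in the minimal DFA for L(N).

3

All states are reachable from the start state.
P0 = {q0,q1,q3,q4} | {q2,q5,q6}.
Refine {q0,q1,q3,q4} on symbol 1: members go to different blocks, giving {q0,q1,q3} and {q4}.
Stable partition: {q0,q1,q3} | {q2,q5,q6} | {q4} — 3 equivalence classes.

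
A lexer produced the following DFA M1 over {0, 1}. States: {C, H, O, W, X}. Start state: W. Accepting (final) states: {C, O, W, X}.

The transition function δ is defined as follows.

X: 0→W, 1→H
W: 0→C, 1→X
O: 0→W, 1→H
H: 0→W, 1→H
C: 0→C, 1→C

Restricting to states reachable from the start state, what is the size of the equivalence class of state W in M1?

First remove the unreachable states {O}; 4 states remain.
P0 = {C,W,X} | {H}.
Refine {C,W,X} on symbol 1: members go to different blocks, giving {C,W} and {X}.
Refine {C,W} on symbol 1: members go to different blocks, giving {W} and {C}.
No further refinement is possible. Final partition (4 blocks): {W} | {H} | {X} | {C}.
The equivalence class containing W is {W}, of size 1.

1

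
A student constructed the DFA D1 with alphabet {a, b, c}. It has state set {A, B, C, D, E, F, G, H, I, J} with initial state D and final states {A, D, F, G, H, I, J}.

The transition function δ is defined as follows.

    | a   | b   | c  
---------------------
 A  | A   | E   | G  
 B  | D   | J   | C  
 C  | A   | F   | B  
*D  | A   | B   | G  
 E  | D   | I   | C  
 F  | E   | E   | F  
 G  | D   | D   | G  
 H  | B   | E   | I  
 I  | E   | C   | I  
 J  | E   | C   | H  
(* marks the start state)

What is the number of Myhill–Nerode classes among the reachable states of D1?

4

Start with accepting vs non-accepting: {A,D,F,G,H,I,J} | {B,C,E}.
Split {A,D,F,G,H,I,J} by δ(·,a) → {F,H,I,J} and {A,D,G}.
Refine {A,D,G} on symbol b: members go to different blocks, giving {A,D} and {G}.
The partition is now stable with 4 blocks: {F,H,I,J} | {B,C,E} | {A,D} | {G}.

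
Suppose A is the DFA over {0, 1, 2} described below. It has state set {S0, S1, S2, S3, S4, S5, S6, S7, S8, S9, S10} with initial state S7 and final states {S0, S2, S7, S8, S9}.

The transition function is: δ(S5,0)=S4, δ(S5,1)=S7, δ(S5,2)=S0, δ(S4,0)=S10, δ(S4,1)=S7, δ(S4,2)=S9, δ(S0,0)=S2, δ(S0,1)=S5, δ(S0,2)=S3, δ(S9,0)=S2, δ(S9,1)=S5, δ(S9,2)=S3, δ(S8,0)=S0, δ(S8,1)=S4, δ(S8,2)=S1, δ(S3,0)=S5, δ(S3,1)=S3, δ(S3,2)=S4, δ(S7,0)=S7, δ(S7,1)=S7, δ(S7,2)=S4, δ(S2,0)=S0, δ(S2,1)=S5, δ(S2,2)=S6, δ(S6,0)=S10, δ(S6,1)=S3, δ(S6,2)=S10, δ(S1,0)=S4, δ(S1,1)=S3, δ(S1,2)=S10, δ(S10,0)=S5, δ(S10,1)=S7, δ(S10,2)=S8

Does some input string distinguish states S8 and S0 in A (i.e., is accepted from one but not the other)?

Start with accepting vs non-accepting: {S0,S2,S7,S8,S9} | {S1,S3,S4,S5,S6,S10}.
On input 1, block {S0,S2,S7,S8,S9} splits into {S0,S2,S8,S9} and {S7}.
Split {S1,S3,S4,S5,S6,S10} by δ(·,1) → {S1,S3,S6} and {S4,S5,S10}.
Stable partition: {S0,S2,S8,S9} | {S1,S3,S6} | {S7} | {S4,S5,S10} — 4 equivalence classes.
S8 and S0 lie in the same block of the stable partition, so they are equivalent — no string distinguishes them.

No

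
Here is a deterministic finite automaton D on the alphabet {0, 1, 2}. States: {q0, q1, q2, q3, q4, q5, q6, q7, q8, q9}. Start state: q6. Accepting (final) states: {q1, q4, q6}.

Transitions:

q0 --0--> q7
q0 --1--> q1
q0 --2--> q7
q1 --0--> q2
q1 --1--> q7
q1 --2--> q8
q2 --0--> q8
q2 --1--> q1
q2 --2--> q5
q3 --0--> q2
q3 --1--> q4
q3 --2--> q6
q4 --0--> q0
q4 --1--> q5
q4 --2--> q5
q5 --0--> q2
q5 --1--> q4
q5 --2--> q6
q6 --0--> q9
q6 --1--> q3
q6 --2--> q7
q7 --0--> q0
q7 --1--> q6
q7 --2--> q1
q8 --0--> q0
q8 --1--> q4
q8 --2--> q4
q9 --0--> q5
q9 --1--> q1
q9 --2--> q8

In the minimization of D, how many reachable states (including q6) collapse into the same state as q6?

All states are reachable from the start state.
Start with accepting vs non-accepting: {q1,q4,q6} | {q0,q2,q3,q5,q7,q8,q9}.
On input 2, block {q0,q2,q3,q5,q7,q8,q9} splits into {q3,q5,q7,q8} and {q0,q2,q9}.
No further refinement is possible. Final partition (3 blocks): {q1,q4,q6} | {q3,q5,q7,q8} | {q0,q2,q9}.
State q6 belongs to the block {q1,q4,q6}, which has 3 states.

3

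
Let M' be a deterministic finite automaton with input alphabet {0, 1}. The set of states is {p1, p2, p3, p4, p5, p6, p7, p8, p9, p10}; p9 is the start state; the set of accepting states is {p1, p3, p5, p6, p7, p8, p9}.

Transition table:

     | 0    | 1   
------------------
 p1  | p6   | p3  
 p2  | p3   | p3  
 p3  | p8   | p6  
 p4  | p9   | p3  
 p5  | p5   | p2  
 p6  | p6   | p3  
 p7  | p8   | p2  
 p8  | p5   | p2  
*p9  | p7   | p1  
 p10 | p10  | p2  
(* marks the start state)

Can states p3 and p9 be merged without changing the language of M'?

Reachable states from the start: {p1,p2,p3,p5,p6,p7,p8,p9}. Unreachable: {p4,p10} — drop them.
Initial partition by acceptance: {p1,p3,p5,p6,p7,p8,p9} | {p2}.
Refine {p1,p3,p5,p6,p7,p8,p9} on symbol 1: members go to different blocks, giving {p1,p3,p6,p9} and {p5,p7,p8}.
Split {p1,p3,p6,p9} by δ(·,0) → {p1,p6} and {p3,p9}.
The partition is now stable with 4 blocks: {p1,p6} | {p2} | {p5,p7,p8} | {p3,p9}.
p3 and p9 lie in the same block of the stable partition, so they are equivalent — no string distinguishes them.

Yes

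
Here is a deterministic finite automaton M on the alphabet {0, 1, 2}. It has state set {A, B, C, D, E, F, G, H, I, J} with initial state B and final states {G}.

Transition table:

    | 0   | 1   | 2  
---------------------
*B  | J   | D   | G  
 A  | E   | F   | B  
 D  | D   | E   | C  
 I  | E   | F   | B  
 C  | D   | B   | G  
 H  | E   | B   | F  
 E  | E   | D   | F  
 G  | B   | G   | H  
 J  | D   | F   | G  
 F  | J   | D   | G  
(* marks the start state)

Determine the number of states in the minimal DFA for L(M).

6

States {A,I} cannot be reached from the start state, so discard them.
Initial partition by acceptance: {G} | {B,C,D,E,F,H,J}.
Split {B,C,D,E,F,H,J} by δ(·,2) → {B,C,F,J} and {D,E,H}.
On input 0, block {B,C,F,J} splits into {B,F} and {C,J}.
Split {D,E,H} by δ(·,1) → {D,E} and {H}.
Split {D,E} by δ(·,2) → {D} and {E}.
Stable partition: {G} | {B,F} | {D} | {C,J} | {H} | {E} — 6 equivalence classes.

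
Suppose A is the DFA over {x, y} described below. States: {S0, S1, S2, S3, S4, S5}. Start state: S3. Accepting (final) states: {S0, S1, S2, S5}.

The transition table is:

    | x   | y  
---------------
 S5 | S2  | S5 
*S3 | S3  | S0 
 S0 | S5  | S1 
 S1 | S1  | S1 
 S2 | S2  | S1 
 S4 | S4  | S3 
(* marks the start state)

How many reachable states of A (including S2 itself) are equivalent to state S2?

4

States {S4} cannot be reached from the start state, so discard them.
Initial partition by acceptance: {S0,S1,S2,S5} | {S3}.
Stable partition: {S0,S1,S2,S5} | {S3} — 2 equivalence classes.
State S2 belongs to the block {S0,S1,S2,S5}, which has 4 states.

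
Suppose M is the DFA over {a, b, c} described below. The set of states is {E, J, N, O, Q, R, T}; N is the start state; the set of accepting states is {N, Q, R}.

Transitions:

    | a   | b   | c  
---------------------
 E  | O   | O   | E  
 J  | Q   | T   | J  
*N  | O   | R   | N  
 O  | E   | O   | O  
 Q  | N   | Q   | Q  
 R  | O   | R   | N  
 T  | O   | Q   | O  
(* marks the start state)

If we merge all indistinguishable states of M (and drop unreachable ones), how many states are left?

First remove the unreachable states {J,Q,T}; 4 states remain.
Start with accepting vs non-accepting: {N,R} | {E,O}.
Stable partition: {N,R} | {E,O} — 2 equivalence classes.

2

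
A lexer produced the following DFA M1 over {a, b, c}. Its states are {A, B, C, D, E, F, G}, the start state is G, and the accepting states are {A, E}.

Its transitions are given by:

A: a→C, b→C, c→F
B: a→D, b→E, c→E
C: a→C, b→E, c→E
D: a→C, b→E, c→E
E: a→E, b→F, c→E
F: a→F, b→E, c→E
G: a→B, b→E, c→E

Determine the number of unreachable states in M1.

1

Starting at G and following transitions, the reachable set is {B, C, D, E, F, G}. That leaves A unreachable — 1 in total.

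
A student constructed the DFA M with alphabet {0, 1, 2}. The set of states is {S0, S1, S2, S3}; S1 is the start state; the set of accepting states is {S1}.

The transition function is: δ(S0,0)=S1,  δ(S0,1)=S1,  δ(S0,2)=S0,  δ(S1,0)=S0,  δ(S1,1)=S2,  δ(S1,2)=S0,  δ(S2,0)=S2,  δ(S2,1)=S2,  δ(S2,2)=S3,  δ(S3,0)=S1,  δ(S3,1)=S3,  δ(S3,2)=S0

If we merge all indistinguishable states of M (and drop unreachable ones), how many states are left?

Start with accepting vs non-accepting: {S1} | {S0,S2,S3}.
On input 0, block {S0,S2,S3} splits into {S0,S3} and {S2}.
Refine {S0,S3} on symbol 1: members go to different blocks, giving {S0} and {S3}.
Stable partition: {S1} | {S0} | {S2} | {S3} — 4 equivalence classes.

4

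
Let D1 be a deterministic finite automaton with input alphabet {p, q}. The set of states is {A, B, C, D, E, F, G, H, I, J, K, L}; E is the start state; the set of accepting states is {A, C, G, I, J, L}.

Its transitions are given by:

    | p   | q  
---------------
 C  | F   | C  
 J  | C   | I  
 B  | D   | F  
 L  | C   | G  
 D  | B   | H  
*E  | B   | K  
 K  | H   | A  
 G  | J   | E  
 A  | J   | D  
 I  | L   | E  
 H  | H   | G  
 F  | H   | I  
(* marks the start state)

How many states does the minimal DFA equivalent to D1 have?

5

Start with accepting vs non-accepting: {A,C,G,I,J,L} | {B,D,E,F,H,K}.
On input p, block {A,C,G,I,J,L} splits into {A,G,I,J,L} and {C}.
Split {A,G,I,J,L} by δ(·,p) → {A,G,I} and {J,L}.
Refine {B,D,E,F,H,K} on symbol q: members go to different blocks, giving {B,D,E} and {F,H,K}.
Stable partition: {A,G,I} | {B,D,E} | {C} | {J,L} | {F,H,K} — 5 equivalence classes.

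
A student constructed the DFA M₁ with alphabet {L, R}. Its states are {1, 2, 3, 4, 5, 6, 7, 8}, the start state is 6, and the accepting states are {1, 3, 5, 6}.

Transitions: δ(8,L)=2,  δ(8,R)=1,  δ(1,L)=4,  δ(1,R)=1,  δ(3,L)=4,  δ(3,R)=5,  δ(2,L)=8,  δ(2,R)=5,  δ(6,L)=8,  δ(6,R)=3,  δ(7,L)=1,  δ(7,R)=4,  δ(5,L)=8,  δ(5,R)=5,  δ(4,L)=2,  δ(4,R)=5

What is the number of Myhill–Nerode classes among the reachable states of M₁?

2

First remove the unreachable states {7}; 7 states remain.
Start with accepting vs non-accepting: {1,3,5,6} | {2,4,8}.
The partition is now stable with 2 blocks: {1,3,5,6} | {2,4,8}.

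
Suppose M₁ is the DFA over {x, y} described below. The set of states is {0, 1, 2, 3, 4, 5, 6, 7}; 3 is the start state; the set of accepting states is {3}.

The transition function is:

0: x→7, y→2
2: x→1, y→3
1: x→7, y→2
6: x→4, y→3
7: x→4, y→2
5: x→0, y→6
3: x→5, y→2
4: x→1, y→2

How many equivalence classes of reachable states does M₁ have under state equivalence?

3

All states are reachable from the start state.
Initial partition by acceptance: {3} | {0,1,2,4,5,6,7}.
Refine {0,1,2,4,5,6,7} on symbol y: members go to different blocks, giving {0,1,4,5,7} and {2,6}.
The partition is now stable with 3 blocks: {3} | {0,1,4,5,7} | {2,6}.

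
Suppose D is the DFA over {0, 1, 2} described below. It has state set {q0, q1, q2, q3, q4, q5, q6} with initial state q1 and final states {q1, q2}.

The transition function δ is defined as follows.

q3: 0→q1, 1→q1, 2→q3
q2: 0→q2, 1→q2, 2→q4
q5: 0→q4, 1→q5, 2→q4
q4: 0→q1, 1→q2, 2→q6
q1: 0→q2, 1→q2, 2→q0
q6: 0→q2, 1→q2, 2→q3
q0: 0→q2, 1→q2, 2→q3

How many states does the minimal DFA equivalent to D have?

2

First remove the unreachable states {q5}; 6 states remain.
Initial partition by acceptance: {q1,q2} | {q0,q3,q4,q6}.
No further refinement is possible. Final partition (2 blocks): {q1,q2} | {q0,q3,q4,q6}.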